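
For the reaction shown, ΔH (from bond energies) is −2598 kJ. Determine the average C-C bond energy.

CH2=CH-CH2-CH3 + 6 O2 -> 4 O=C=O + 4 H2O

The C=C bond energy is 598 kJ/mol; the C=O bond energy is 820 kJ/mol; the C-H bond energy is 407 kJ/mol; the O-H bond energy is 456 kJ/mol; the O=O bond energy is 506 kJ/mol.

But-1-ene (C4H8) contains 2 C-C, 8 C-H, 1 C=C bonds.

Let D be the C-C bond energy.
Σ(broken) = 2×D + 8×407 + 1×598 + 6×506 = 6890 + 2D
Σ(formed) = 8×820 + 8×456 = 10208
ΔH = Σ(broken) − Σ(formed) = (6890 + 2D) − (10208) = −3318 + 2D
Setting this equal to −2598 kJ gives 2D = 720, so D = 360 kJ/mol.

D(C-C) ≈ 360 kJ/mol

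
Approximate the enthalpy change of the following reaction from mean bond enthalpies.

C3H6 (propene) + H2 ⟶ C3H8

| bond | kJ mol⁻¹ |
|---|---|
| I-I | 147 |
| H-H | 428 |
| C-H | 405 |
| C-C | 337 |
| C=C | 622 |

ΔH ≈ −97 kJ

Bonds broken (reactants):
  C-C: 1 × 337 = 337
  C-H: 6 × 405 = 2430
  C=C: 1 × 622 = 622
  H-H: 1 × 428 = 428
  Σ(broken) = 3817 kJ
Bonds formed (products):
  C-C: 2 × 337 = 674
  C-H: 8 × 405 = 3240
  Σ(formed) = 3914 kJ
ΔH = Σ(broken) − Σ(formed) = 3817 − 3914 = −97 kJ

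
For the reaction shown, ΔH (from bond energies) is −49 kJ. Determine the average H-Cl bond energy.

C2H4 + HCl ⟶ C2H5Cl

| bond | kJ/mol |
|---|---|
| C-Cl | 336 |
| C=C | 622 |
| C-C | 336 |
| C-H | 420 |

D(H-Cl) ≈ 421 kJ/mol

Let D be the H-Cl bond energy.
Σ(broken) = 4×420 + 1×622 + 1×D = 2302 + D
Σ(formed) = 1×336 + 1×336 + 5×420 = 2772
ΔH = Σ(broken) − Σ(formed) = (2302 + D) − (2772) = −470 + D
Setting this equal to −49 kJ gives D = 421 kJ/mol.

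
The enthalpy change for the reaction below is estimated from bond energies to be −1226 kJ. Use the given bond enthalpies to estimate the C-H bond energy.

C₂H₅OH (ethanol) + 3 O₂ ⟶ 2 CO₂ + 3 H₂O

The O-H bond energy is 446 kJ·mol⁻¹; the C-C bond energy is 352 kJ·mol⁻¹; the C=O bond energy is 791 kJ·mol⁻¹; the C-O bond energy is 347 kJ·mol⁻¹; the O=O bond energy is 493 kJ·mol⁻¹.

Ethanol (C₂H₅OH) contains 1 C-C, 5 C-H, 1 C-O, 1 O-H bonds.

D(C-H) ≈ 398 kJ/mol

Let D be the C-H bond energy.
Σ(broken) = 1×352 + 5×D + 1×347 + 1×446 + 3×493 = 2624 + 5D
Σ(formed) = 4×791 + 6×446 = 5840
ΔH = Σ(broken) − Σ(formed) = (2624 + 5D) − (5840) = −3216 + 5D
Setting this equal to −1226 kJ gives 5D = 1990, so D = 398 kJ/mol.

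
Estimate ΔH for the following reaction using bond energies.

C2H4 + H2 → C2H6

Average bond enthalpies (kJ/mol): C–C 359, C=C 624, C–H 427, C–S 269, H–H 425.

Bonds broken (reactants):
  C–H: 4 × 427 = 1708
  C=C: 1 × 624 = 624
  H–H: 1 × 425 = 425
  Σ(broken) = 2757 kJ
Bonds formed (products):
  C–C: 1 × 359 = 359
  C–H: 6 × 427 = 2562
  Σ(formed) = 2921 kJ
ΔH = Σ(broken) − Σ(formed) = 2757 − 2921 = −164 kJ

ΔH ≈ −164 kJ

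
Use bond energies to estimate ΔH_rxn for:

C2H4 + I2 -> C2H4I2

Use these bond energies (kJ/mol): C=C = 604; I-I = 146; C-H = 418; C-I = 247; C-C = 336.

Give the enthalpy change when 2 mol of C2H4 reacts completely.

Bonds broken (reactants):
  C-H: 4 × 418 = 1672
  C=C: 1 × 604 = 604
  I-I: 1 × 146 = 146
  Σ(broken) = 2422 kJ
Bonds formed (products):
  C-C: 1 × 336 = 336
  C-H: 4 × 418 = 1672
  C-I: 2 × 247 = 494
  Σ(formed) = 2502 kJ
ΔH = Σ(broken) − Σ(formed) = 2422 − 2502 = −80 kJ
For 2× the reaction as written: 2 × (−80) = −160 kJ

ΔH = −160 kJ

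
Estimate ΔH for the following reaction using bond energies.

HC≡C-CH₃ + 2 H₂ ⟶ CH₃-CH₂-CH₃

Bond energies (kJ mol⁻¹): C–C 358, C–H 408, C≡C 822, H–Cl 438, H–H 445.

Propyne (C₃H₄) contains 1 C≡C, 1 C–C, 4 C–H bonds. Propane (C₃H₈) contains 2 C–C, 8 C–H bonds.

ΔH ≈ −278 kJ

Bonds broken (reactants):
  C≡C: 1 × 822 = 822
  C–C: 1 × 358 = 358
  C–H: 4 × 408 = 1632
  H–H: 2 × 445 = 890
  Σ(broken) = 3702 kJ
Bonds formed (products):
  C–C: 2 × 358 = 716
  C–H: 8 × 408 = 3264
  Σ(formed) = 3980 kJ
ΔH = Σ(broken) − Σ(formed) = 3702 − 3980 = −278 kJ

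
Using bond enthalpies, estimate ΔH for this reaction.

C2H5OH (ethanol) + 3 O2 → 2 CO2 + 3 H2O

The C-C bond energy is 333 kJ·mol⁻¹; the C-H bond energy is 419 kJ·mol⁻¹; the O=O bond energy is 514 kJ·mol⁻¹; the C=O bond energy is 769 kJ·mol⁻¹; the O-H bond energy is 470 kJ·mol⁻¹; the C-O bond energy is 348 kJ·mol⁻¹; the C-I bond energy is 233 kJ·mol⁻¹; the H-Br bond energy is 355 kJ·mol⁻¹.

ΔH ≈ −1108 kJ

Bonds broken (reactants):
  C-C: 1 × 333 = 333
  C-H: 5 × 419 = 2095
  C-O: 1 × 348 = 348
  O-H: 1 × 470 = 470
  O=O: 3 × 514 = 1542
  Σ(broken) = 4788 kJ
Bonds formed (products):
  C=O: 4 × 769 = 3076
  O-H: 6 × 470 = 2820
  Σ(formed) = 5896 kJ
ΔH = Σ(broken) − Σ(formed) = 4788 − 5896 = −1108 kJ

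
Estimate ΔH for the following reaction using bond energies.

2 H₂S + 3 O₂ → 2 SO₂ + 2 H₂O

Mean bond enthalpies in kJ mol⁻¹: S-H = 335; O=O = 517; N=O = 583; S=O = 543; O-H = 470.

Bonds broken (reactants):
  O=O: 3 × 517 = 1551
  S-H: 4 × 335 = 1340
  Σ(broken) = 2891 kJ
Bonds formed (products):
  O-H: 4 × 470 = 1880
  S=O: 4 × 543 = 2172
  Σ(formed) = 4052 kJ
ΔH = Σ(broken) − Σ(formed) = 2891 − 4052 = −1161 kJ

ΔH ≈ −1161 kJ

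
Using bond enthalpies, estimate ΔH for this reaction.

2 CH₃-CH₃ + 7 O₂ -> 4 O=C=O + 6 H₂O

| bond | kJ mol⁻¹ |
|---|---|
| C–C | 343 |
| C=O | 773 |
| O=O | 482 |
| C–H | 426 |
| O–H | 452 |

Bonds broken (reactants):
  C–C: 2 × 343 = 686
  C–H: 12 × 426 = 5112
  O=O: 7 × 482 = 3374
  Σ(broken) = 9172 kJ
Bonds formed (products):
  C=O: 8 × 773 = 6184
  O–H: 12 × 452 = 5424
  Σ(formed) = 11608 kJ
ΔH = Σ(broken) − Σ(formed) = 9172 − 11608 = −2436 kJ

ΔH ≈ −2436 kJ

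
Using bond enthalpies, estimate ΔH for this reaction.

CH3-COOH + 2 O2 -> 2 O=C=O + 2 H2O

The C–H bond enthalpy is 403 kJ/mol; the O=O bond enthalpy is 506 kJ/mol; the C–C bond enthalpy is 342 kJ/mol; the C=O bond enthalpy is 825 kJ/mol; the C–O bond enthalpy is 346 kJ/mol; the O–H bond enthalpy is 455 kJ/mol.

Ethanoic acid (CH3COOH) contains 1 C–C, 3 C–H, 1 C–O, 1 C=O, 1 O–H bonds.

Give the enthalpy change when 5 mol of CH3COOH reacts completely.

Bonds broken (reactants):
  C–C: 1 × 342 = 342
  C–H: 3 × 403 = 1209
  C–O: 1 × 346 = 346
  C=O: 1 × 825 = 825
  O–H: 1 × 455 = 455
  O=O: 2 × 506 = 1012
  Σ(broken) = 4189 kJ
Bonds formed (products):
  C=O: 4 × 825 = 3300
  O–H: 4 × 455 = 1820
  Σ(formed) = 5120 kJ
ΔH = Σ(broken) − Σ(formed) = 4189 − 5120 = −931 kJ
For 5× the reaction as written: 5 × (−931) = −4655 kJ

ΔH = −4655 kJ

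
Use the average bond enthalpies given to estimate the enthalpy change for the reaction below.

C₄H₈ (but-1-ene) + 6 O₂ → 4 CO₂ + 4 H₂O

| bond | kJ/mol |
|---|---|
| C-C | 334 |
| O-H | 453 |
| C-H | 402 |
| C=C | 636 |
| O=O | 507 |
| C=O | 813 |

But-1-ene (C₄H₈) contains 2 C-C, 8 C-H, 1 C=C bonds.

Bonds broken (reactants):
  C-C: 2 × 334 = 668
  C-H: 8 × 402 = 3216
  C=C: 1 × 636 = 636
  O=O: 6 × 507 = 3042
  Σ(broken) = 7562 kJ
Bonds formed (products):
  C=O: 8 × 813 = 6504
  O-H: 8 × 453 = 3624
  Σ(formed) = 10128 kJ
ΔH = Σ(broken) − Σ(formed) = 7562 − 10128 = −2566 kJ

ΔH ≈ −2566 kJ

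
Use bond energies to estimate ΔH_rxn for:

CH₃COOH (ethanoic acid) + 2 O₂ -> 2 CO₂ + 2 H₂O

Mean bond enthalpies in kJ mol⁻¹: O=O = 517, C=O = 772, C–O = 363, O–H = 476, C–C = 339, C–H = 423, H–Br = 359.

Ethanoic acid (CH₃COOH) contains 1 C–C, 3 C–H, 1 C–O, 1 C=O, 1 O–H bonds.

ΔH ≈ −739 kJ

Bonds broken (reactants):
  C–C: 1 × 339 = 339
  C–H: 3 × 423 = 1269
  C–O: 1 × 363 = 363
  C=O: 1 × 772 = 772
  O–H: 1 × 476 = 476
  O=O: 2 × 517 = 1034
  Σ(broken) = 4253 kJ
Bonds formed (products):
  C=O: 4 × 772 = 3088
  O–H: 4 × 476 = 1904
  Σ(formed) = 4992 kJ
ΔH = Σ(broken) − Σ(formed) = 4253 − 4992 = −739 kJ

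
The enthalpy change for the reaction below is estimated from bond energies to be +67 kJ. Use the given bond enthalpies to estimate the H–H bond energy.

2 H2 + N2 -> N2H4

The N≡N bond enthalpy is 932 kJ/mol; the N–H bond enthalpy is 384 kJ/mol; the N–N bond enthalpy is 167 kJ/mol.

Let D be the H–H bond energy.
Σ(broken) = 2×D + 1×932 = 932 + 2D
Σ(formed) = 4×384 + 1×167 = 1703
ΔH = Σ(broken) − Σ(formed) = (932 + 2D) − (1703) = −771 + 2D
Setting this equal to +67 kJ gives 2D = 838, so D = 419 kJ/mol.

D(H–H) ≈ 419 kJ/mol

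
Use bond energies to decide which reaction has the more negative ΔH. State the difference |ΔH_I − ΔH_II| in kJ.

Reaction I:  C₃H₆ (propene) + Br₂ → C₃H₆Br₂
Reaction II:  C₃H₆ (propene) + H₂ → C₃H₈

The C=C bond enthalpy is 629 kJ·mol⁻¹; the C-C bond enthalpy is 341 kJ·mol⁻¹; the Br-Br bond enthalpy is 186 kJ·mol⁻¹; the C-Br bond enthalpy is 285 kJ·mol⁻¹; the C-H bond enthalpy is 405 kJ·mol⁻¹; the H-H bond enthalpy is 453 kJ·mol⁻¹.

Reaction I:
  Bonds broken (reactants):
    Br-Br: 1 × 186 = 186
    C-C: 1 × 341 = 341
    C-H: 6 × 405 = 2430
    C=C: 1 × 629 = 629
    Σ(broken) = 3586 kJ
  Bonds formed (products):
    C-Br: 2 × 285 = 570
    C-C: 2 × 341 = 682
    C-H: 6 × 405 = 2430
    Σ(formed) = 3682 kJ
  ΔH_I = 3586 − 3682 = −96 kJ
Reaction II:
  Bonds broken (reactants):
    C-C: 1 × 341 = 341
    C-H: 6 × 405 = 2430
    C=C: 1 × 629 = 629
    H-H: 1 × 453 = 453
    Σ(broken) = 3853 kJ
  Bonds formed (products):
    C-C: 2 × 341 = 682
    C-H: 8 × 405 = 3240
    Σ(formed) = 3922 kJ
  ΔH_II = 3853 − 3922 = −69 kJ
ΔH_I − ΔH_II = −27 kJ, so reaction I has the more negative ΔH; |ΔH_I − ΔH_II| = 27 kJ.

Reaction I, by 27 kJ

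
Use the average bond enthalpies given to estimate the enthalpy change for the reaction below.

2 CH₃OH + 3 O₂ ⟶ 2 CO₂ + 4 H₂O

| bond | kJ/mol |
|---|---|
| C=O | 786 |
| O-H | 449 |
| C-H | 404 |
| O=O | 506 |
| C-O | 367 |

ΔH ≈ −1162 kJ

Bonds broken (reactants):
  C-H: 6 × 404 = 2424
  C-O: 2 × 367 = 734
  O-H: 2 × 449 = 898
  O=O: 3 × 506 = 1518
  Σ(broken) = 5574 kJ
Bonds formed (products):
  C=O: 4 × 786 = 3144
  O-H: 8 × 449 = 3592
  Σ(formed) = 6736 kJ
ΔH = Σ(broken) − Σ(formed) = 5574 − 6736 = −1162 kJ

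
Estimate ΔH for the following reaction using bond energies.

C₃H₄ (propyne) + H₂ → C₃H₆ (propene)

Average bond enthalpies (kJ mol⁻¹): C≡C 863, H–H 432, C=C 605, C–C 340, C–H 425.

ΔH ≈ −160 kJ

Bonds broken (reactants):
  C≡C: 1 × 863 = 863
  C–C: 1 × 340 = 340
  C–H: 4 × 425 = 1700
  H–H: 1 × 432 = 432
  Σ(broken) = 3335 kJ
Bonds formed (products):
  C–C: 1 × 340 = 340
  C–H: 6 × 425 = 2550
  C=C: 1 × 605 = 605
  Σ(formed) = 3495 kJ
ΔH = Σ(broken) − Σ(formed) = 3335 − 3495 = −160 kJ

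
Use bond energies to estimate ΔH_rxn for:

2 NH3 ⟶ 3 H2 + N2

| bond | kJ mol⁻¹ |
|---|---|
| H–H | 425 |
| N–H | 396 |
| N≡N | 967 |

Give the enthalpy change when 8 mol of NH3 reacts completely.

Bonds broken (reactants):
  N–H: 6 × 396 = 2376
  Σ(broken) = 2376 kJ
Bonds formed (products):
  H–H: 3 × 425 = 1275
  N≡N: 1 × 967 = 967
  Σ(formed) = 2242 kJ
ΔH = Σ(broken) − Σ(formed) = 2376 − 2242 = +134 kJ
For 4× the reaction as written: 4 × (+134) = +536 kJ

ΔH = +536 kJ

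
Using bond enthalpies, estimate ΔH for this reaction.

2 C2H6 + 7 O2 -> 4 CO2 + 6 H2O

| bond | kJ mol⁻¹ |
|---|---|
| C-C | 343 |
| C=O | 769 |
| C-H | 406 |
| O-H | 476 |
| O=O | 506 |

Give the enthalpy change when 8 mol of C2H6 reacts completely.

Bonds broken (reactants):
  C-C: 2 × 343 = 686
  C-H: 12 × 406 = 4872
  O=O: 7 × 506 = 3542
  Σ(broken) = 9100 kJ
Bonds formed (products):
  C=O: 8 × 769 = 6152
  O-H: 12 × 476 = 5712
  Σ(formed) = 11864 kJ
ΔH = Σ(broken) − Σ(formed) = 9100 − 11864 = −2764 kJ
For 4× the reaction as written: 4 × (−2764) = −11056 kJ

ΔH = −11056 kJ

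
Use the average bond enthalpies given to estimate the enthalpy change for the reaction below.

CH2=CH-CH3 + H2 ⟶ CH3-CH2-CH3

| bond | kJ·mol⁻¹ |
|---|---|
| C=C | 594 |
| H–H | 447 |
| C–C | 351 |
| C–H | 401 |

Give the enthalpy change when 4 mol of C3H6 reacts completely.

Bonds broken (reactants):
  C–C: 1 × 351 = 351
  C–H: 6 × 401 = 2406
  C=C: 1 × 594 = 594
  H–H: 1 × 447 = 447
  Σ(broken) = 3798 kJ
Bonds formed (products):
  C–C: 2 × 351 = 702
  C–H: 8 × 401 = 3208
  Σ(formed) = 3910 kJ
ΔH = Σ(broken) − Σ(formed) = 3798 − 3910 = −112 kJ
For 4× the reaction as written: 4 × (−112) = −448 kJ

ΔH = −448 kJ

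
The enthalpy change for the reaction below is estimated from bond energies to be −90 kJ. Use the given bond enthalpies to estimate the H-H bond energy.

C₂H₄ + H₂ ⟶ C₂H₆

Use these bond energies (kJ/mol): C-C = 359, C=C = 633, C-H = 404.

D(H-H) ≈ 444 kJ/mol

Let D be the H-H bond energy.
Σ(broken) = 4×404 + 1×633 + 1×D = 2249 + D
Σ(formed) = 1×359 + 6×404 = 2783
ΔH = Σ(broken) − Σ(formed) = (2249 + D) − (2783) = −534 + D
Setting this equal to −90 kJ gives D = 444 kJ/mol.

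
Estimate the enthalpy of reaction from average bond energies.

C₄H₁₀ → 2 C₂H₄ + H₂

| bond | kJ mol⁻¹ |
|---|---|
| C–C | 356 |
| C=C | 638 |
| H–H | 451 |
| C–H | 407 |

Bonds broken (reactants):
  C–C: 3 × 356 = 1068
  C–H: 10 × 407 = 4070
  Σ(broken) = 5138 kJ
Bonds formed (products):
  C–H: 8 × 407 = 3256
  C=C: 2 × 638 = 1276
  H–H: 1 × 451 = 451
  Σ(formed) = 4983 kJ
ΔH = Σ(broken) − Σ(formed) = 5138 − 4983 = +155 kJ

ΔH ≈ +155 kJ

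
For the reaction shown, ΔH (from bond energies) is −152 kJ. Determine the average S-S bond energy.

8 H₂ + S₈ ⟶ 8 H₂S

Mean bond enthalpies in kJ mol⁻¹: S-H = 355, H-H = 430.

Let D be the S-S bond energy.
Σ(broken) = 8×430 + 8×D = 3440 + 8D
Σ(formed) = 16×355 = 5680
ΔH = Σ(broken) − Σ(formed) = (3440 + 8D) − (5680) = −2240 + 8D
Setting this equal to −152 kJ gives 8D = 2088, so D = 261 kJ/mol.

D(S-S) ≈ 261 kJ/mol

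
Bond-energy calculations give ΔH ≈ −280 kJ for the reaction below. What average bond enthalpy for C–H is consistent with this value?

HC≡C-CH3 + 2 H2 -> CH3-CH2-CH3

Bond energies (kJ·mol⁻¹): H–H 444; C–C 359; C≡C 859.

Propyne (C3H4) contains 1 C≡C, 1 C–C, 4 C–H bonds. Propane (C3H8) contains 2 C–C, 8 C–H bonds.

D(C–H) ≈ 417 kJ/mol

Let D be the C–H bond energy.
Σ(broken) = 1×859 + 1×359 + 4×D + 2×444 = 2106 + 4D
Σ(formed) = 2×359 + 8×D = 718 + 8D
ΔH = Σ(broken) − Σ(formed) = (2106 + 4D) − (718 + 8D) = +1388 − 4D
Setting this equal to −280 kJ gives 4D = 1668, so D = 417 kJ/mol.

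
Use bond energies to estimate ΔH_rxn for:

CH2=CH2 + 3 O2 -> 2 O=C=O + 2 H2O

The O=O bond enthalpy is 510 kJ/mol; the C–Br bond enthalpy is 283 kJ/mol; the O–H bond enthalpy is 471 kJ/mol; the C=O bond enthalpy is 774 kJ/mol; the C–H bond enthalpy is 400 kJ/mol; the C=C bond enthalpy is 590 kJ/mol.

Bonds broken (reactants):
  C–H: 4 × 400 = 1600
  C=C: 1 × 590 = 590
  O=O: 3 × 510 = 1530
  Σ(broken) = 3720 kJ
Bonds formed (products):
  C=O: 4 × 774 = 3096
  O–H: 4 × 471 = 1884
  Σ(formed) = 4980 kJ
ΔH = Σ(broken) − Σ(formed) = 3720 − 4980 = −1260 kJ

ΔH ≈ −1260 kJ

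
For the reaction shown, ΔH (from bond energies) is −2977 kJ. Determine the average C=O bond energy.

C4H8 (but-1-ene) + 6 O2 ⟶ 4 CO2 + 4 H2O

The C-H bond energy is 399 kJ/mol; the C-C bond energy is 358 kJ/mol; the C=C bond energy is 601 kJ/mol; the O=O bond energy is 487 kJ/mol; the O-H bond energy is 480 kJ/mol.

Let D be the C=O bond energy.
Σ(broken) = 2×358 + 8×399 + 1×601 + 6×487 = 7431
Σ(formed) = 8×D + 8×480 = 3840 + 8D
ΔH = Σ(broken) − Σ(formed) = (7431) − (3840 + 8D) = +3591 − 8D
Setting this equal to −2977 kJ gives 8D = 6568, so D = 821 kJ/mol.

D(C=O) ≈ 821 kJ/mol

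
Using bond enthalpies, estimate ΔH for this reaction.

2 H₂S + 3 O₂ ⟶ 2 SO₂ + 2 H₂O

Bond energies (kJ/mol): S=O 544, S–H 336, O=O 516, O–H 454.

Bonds broken (reactants):
  O=O: 3 × 516 = 1548
  S–H: 4 × 336 = 1344
  Σ(broken) = 2892 kJ
Bonds formed (products):
  O–H: 4 × 454 = 1816
  S=O: 4 × 544 = 2176
  Σ(formed) = 3992 kJ
ΔH = Σ(broken) − Σ(formed) = 2892 − 3992 = −1100 kJ

ΔH ≈ −1100 kJ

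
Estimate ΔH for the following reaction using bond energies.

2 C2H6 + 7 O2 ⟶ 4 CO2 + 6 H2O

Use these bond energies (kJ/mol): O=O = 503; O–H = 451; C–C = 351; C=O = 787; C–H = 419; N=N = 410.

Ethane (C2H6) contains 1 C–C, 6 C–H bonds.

ΔH ≈ −2457 kJ

Bonds broken (reactants):
  C–C: 2 × 351 = 702
  C–H: 12 × 419 = 5028
  O=O: 7 × 503 = 3521
  Σ(broken) = 9251 kJ
Bonds formed (products):
  C=O: 8 × 787 = 6296
  O–H: 12 × 451 = 5412
  Σ(formed) = 11708 kJ
ΔH = Σ(broken) − Σ(formed) = 9251 − 11708 = −2457 kJ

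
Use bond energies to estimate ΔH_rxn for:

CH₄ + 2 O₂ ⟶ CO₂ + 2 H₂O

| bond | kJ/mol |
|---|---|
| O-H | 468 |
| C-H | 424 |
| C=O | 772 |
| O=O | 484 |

ΔH ≈ −752 kJ

Bonds broken (reactants):
  C-H: 4 × 424 = 1696
  O=O: 2 × 484 = 968
  Σ(broken) = 2664 kJ
Bonds formed (products):
  C=O: 2 × 772 = 1544
  O-H: 4 × 468 = 1872
  Σ(formed) = 3416 kJ
ΔH = Σ(broken) − Σ(formed) = 2664 − 3416 = −752 kJ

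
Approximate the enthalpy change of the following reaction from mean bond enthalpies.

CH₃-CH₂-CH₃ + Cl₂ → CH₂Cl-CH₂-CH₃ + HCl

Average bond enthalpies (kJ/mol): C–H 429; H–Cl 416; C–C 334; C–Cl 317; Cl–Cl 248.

ΔH ≈ −56 kJ

Bonds broken (reactants):
  C–C: 2 × 334 = 668
  C–H: 8 × 429 = 3432
  Cl–Cl: 1 × 248 = 248
  Σ(broken) = 4348 kJ
Bonds formed (products):
  C–C: 2 × 334 = 668
  C–Cl: 1 × 317 = 317
  C–H: 7 × 429 = 3003
  H–Cl: 1 × 416 = 416
  Σ(formed) = 4404 kJ
ΔH = Σ(broken) − Σ(formed) = 4348 − 4404 = −56 kJ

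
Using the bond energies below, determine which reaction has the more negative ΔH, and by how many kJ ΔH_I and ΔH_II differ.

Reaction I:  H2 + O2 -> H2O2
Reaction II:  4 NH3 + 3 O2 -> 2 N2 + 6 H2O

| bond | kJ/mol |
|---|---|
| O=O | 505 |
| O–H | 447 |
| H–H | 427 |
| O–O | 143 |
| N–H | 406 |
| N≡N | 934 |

Reaction II, by 740 kJ

Reaction I:
  Bonds broken (reactants):
    H–H: 1 × 427 = 427
    O=O: 1 × 505 = 505
    Σ(broken) = 932 kJ
  Bonds formed (products):
    O–H: 2 × 447 = 894
    O–O: 1 × 143 = 143
    Σ(formed) = 1037 kJ
  ΔH_I = 932 − 1037 = −105 kJ
Reaction II:
  Bonds broken (reactants):
    N–H: 12 × 406 = 4872
    O=O: 3 × 505 = 1515
    Σ(broken) = 6387 kJ
  Bonds formed (products):
    N≡N: 2 × 934 = 1868
    O–H: 12 × 447 = 5364
    Σ(formed) = 7232 kJ
  ΔH_II = 6387 − 7232 = −845 kJ
ΔH_I − ΔH_II = +740 kJ, so reaction II has the more negative ΔH; |ΔH_I − ΔH_II| = 740 kJ.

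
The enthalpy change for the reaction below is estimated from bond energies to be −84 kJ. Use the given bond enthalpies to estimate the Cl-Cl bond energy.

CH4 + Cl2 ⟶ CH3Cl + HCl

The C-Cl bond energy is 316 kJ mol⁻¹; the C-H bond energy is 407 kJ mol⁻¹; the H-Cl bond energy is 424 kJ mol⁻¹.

Let D be the Cl-Cl bond energy.
Σ(broken) = 4×407 + 1×D = 1628 + D
Σ(formed) = 1×316 + 3×407 + 1×424 = 1961
ΔH = Σ(broken) − Σ(formed) = (1628 + D) − (1961) = −333 + D
Setting this equal to −84 kJ gives D = 249 kJ/mol.

D(Cl-Cl) ≈ 249 kJ/mol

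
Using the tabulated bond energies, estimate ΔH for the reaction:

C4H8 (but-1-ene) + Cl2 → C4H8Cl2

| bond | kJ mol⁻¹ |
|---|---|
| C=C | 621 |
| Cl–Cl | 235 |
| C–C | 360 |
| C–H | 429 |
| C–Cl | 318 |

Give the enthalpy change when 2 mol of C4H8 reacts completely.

Bonds broken (reactants):
  C–C: 2 × 360 = 720
  C–H: 8 × 429 = 3432
  C=C: 1 × 621 = 621
  Cl–Cl: 1 × 235 = 235
  Σ(broken) = 5008 kJ
Bonds formed (products):
  C–C: 3 × 360 = 1080
  C–Cl: 2 × 318 = 636
  C–H: 8 × 429 = 3432
  Σ(formed) = 5148 kJ
ΔH = Σ(broken) − Σ(formed) = 5008 − 5148 = −140 kJ
For 2× the reaction as written: 2 × (−140) = −280 kJ

ΔH = −280 kJ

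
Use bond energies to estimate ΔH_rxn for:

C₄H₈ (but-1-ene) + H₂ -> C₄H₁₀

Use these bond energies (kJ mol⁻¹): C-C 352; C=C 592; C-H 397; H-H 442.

ΔH ≈ −112 kJ

Bonds broken (reactants):
  C-C: 2 × 352 = 704
  C-H: 8 × 397 = 3176
  C=C: 1 × 592 = 592
  H-H: 1 × 442 = 442
  Σ(broken) = 4914 kJ
Bonds formed (products):
  C-C: 3 × 352 = 1056
  C-H: 10 × 397 = 3970
  Σ(formed) = 5026 kJ
ΔH = Σ(broken) − Σ(formed) = 4914 − 5026 = −112 kJ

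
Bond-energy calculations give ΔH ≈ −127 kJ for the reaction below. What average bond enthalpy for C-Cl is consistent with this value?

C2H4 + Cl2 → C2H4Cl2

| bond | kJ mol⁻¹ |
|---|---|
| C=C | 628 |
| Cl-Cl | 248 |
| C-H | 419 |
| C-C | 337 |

D(C-Cl) ≈ 333 kJ/mol

Let D be the C-Cl bond energy.
Σ(broken) = 4×419 + 1×628 + 1×248 = 2552
Σ(formed) = 1×337 + 2×D + 4×419 = 2013 + 2D
ΔH = Σ(broken) − Σ(formed) = (2552) − (2013 + 2D) = +539 − 2D
Setting this equal to −127 kJ gives 2D = 666, so D = 333 kJ/mol.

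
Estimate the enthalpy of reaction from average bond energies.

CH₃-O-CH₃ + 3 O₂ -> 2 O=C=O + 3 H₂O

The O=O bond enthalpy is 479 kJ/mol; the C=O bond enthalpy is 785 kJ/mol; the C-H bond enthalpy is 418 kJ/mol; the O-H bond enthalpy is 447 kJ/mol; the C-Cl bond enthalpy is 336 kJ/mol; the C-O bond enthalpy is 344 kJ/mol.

Bonds broken (reactants):
  C-H: 6 × 418 = 2508
  C-O: 2 × 344 = 688
  O=O: 3 × 479 = 1437
  Σ(broken) = 4633 kJ
Bonds formed (products):
  C=O: 4 × 785 = 3140
  O-H: 6 × 447 = 2682
  Σ(formed) = 5822 kJ
ΔH = Σ(broken) − Σ(formed) = 4633 − 5822 = −1189 kJ

ΔH ≈ −1189 kJ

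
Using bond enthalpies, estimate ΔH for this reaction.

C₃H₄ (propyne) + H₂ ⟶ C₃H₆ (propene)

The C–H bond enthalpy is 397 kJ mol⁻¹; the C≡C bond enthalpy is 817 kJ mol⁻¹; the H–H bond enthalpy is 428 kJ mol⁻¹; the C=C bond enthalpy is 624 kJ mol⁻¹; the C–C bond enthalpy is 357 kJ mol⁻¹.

ΔH ≈ −173 kJ

Bonds broken (reactants):
  C≡C: 1 × 817 = 817
  C–C: 1 × 357 = 357
  C–H: 4 × 397 = 1588
  H–H: 1 × 428 = 428
  Σ(broken) = 3190 kJ
Bonds formed (products):
  C–C: 1 × 357 = 357
  C–H: 6 × 397 = 2382
  C=C: 1 × 624 = 624
  Σ(formed) = 3363 kJ
ΔH = Σ(broken) − Σ(formed) = 3190 − 3363 = −173 kJ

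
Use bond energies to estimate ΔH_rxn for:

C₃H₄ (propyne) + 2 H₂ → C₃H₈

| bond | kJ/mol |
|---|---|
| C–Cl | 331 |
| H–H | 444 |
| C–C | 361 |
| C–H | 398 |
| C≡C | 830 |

Bonds broken (reactants):
  C≡C: 1 × 830 = 830
  C–C: 1 × 361 = 361
  C–H: 4 × 398 = 1592
  H–H: 2 × 444 = 888
  Σ(broken) = 3671 kJ
Bonds formed (products):
  C–C: 2 × 361 = 722
  C–H: 8 × 398 = 3184
  Σ(formed) = 3906 kJ
ΔH = Σ(broken) − Σ(formed) = 3671 − 3906 = −235 kJ

ΔH ≈ −235 kJ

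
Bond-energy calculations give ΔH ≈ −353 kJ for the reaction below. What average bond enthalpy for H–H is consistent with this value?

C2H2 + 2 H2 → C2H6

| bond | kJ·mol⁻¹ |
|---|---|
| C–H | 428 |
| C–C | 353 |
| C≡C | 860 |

Let D be the H–H bond energy.
Σ(broken) = 1×860 + 2×428 + 2×D = 1716 + 2D
Σ(formed) = 1×353 + 6×428 = 2921
ΔH = Σ(broken) − Σ(formed) = (1716 + 2D) − (2921) = −1205 + 2D
Setting this equal to −353 kJ gives 2D = 852, so D = 426 kJ/mol.

D(H–H) ≈ 426 kJ/mol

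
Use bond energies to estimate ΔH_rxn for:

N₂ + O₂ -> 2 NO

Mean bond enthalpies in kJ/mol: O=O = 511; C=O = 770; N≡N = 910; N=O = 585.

Bonds broken (reactants):
  N≡N: 1 × 910 = 910
  O=O: 1 × 511 = 511
  Σ(broken) = 1421 kJ
Bonds formed (products):
  N=O: 2 × 585 = 1170
  Σ(formed) = 1170 kJ
ΔH = Σ(broken) − Σ(formed) = 1421 − 1170 = +251 kJ

ΔH ≈ +251 kJ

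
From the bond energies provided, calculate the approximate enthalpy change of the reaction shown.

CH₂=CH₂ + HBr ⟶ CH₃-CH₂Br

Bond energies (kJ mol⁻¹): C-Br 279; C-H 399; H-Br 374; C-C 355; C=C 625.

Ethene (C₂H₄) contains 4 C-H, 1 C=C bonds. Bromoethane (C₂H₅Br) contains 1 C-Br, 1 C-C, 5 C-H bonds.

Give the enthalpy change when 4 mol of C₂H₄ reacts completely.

Bonds broken (reactants):
  C-H: 4 × 399 = 1596
  C=C: 1 × 625 = 625
  H-Br: 1 × 374 = 374
  Σ(broken) = 2595 kJ
Bonds formed (products):
  C-Br: 1 × 279 = 279
  C-C: 1 × 355 = 355
  C-H: 5 × 399 = 1995
  Σ(formed) = 2629 kJ
ΔH = Σ(broken) − Σ(formed) = 2595 − 2629 = −34 kJ
For 4× the reaction as written: 4 × (−34) = −136 kJ

ΔH = −136 kJ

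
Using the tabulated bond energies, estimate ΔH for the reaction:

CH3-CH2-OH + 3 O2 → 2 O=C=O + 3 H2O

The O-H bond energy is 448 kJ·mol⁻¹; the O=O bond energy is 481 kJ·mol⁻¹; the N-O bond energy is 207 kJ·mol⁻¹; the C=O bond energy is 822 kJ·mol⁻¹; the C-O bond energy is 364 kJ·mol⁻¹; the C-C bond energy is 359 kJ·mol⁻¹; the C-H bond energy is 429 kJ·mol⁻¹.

ΔH ≈ −1217 kJ

Bonds broken (reactants):
  C-C: 1 × 359 = 359
  C-H: 5 × 429 = 2145
  C-O: 1 × 364 = 364
  O-H: 1 × 448 = 448
  O=O: 3 × 481 = 1443
  Σ(broken) = 4759 kJ
Bonds formed (products):
  C=O: 4 × 822 = 3288
  O-H: 6 × 448 = 2688
  Σ(formed) = 5976 kJ
ΔH = Σ(broken) − Σ(formed) = 4759 − 5976 = −1217 kJ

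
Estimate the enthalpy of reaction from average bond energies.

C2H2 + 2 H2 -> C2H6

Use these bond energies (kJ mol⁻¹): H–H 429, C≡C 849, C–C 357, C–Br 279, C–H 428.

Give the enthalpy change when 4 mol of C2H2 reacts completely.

Bonds broken (reactants):
  C≡C: 1 × 849 = 849
  C–H: 2 × 428 = 856
  H–H: 2 × 429 = 858
  Σ(broken) = 2563 kJ
Bonds formed (products):
  C–C: 1 × 357 = 357
  C–H: 6 × 428 = 2568
  Σ(formed) = 2925 kJ
ΔH = Σ(broken) − Σ(formed) = 2563 − 2925 = −362 kJ
For 4× the reaction as written: 4 × (−362) = −1448 kJ

ΔH = −1448 kJ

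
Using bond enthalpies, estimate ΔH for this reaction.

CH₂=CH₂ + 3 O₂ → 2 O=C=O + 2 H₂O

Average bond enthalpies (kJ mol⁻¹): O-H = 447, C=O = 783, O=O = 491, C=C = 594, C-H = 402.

Bonds broken (reactants):
  C-H: 4 × 402 = 1608
  C=C: 1 × 594 = 594
  O=O: 3 × 491 = 1473
  Σ(broken) = 3675 kJ
Bonds formed (products):
  C=O: 4 × 783 = 3132
  O-H: 4 × 447 = 1788
  Σ(formed) = 4920 kJ
ΔH = Σ(broken) − Σ(formed) = 3675 − 4920 = −1245 kJ

ΔH ≈ −1245 kJ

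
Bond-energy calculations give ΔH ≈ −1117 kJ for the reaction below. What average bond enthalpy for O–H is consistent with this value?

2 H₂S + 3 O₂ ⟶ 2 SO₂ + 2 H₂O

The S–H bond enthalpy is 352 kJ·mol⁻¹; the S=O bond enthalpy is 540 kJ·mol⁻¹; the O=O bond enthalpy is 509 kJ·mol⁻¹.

Let D be the O–H bond energy.
Σ(broken) = 3×509 + 4×352 = 2935
Σ(formed) = 4×D + 4×540 = 2160 + 4D
ΔH = Σ(broken) − Σ(formed) = (2935) − (2160 + 4D) = +775 − 4D
Setting this equal to −1117 kJ gives 4D = 1892, so D = 473 kJ/mol.

D(O–H) ≈ 473 kJ/mol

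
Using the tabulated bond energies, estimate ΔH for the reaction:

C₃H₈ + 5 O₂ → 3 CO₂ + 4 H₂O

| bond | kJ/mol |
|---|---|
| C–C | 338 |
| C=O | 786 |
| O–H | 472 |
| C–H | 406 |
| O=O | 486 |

Bonds broken (reactants):
  C–C: 2 × 338 = 676
  C–H: 8 × 406 = 3248
  O=O: 5 × 486 = 2430
  Σ(broken) = 6354 kJ
Bonds formed (products):
  C=O: 6 × 786 = 4716
  O–H: 8 × 472 = 3776
  Σ(formed) = 8492 kJ
ΔH = Σ(broken) − Σ(formed) = 6354 − 8492 = −2138 kJ

ΔH ≈ −2138 kJ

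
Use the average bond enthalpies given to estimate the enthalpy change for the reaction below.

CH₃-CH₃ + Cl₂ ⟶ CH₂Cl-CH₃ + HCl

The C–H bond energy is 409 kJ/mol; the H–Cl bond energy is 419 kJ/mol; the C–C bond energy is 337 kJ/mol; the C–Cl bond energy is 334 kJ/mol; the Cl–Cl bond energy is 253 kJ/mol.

Bonds broken (reactants):
  C–C: 1 × 337 = 337
  C–H: 6 × 409 = 2454
  Cl–Cl: 1 × 253 = 253
  Σ(broken) = 3044 kJ
Bonds formed (products):
  C–C: 1 × 337 = 337
  C–Cl: 1 × 334 = 334
  C–H: 5 × 409 = 2045
  H–Cl: 1 × 419 = 419
  Σ(formed) = 3135 kJ
ΔH = Σ(broken) − Σ(formed) = 3044 − 3135 = −91 kJ

ΔH ≈ −91 kJ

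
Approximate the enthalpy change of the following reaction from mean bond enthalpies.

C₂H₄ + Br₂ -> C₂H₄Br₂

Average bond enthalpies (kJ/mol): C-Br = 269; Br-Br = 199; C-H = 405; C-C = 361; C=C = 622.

Bonds broken (reactants):
  Br-Br: 1 × 199 = 199
  C-H: 4 × 405 = 1620
  C=C: 1 × 622 = 622
  Σ(broken) = 2441 kJ
Bonds formed (products):
  C-Br: 2 × 269 = 538
  C-C: 1 × 361 = 361
  C-H: 4 × 405 = 1620
  Σ(formed) = 2519 kJ
ΔH = Σ(broken) − Σ(formed) = 2441 − 2519 = −78 kJ

ΔH ≈ −78 kJ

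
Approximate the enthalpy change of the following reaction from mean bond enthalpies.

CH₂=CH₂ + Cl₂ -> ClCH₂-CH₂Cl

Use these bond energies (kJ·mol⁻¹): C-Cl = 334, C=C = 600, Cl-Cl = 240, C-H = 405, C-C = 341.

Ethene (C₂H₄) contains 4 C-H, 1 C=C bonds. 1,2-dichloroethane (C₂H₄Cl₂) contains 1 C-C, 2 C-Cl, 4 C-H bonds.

Bonds broken (reactants):
  C-H: 4 × 405 = 1620
  C=C: 1 × 600 = 600
  Cl-Cl: 1 × 240 = 240
  Σ(broken) = 2460 kJ
Bonds formed (products):
  C-C: 1 × 341 = 341
  C-Cl: 2 × 334 = 668
  C-H: 4 × 405 = 1620
  Σ(formed) = 2629 kJ
ΔH = Σ(broken) − Σ(formed) = 2460 − 2629 = −169 kJ

ΔH ≈ −169 kJ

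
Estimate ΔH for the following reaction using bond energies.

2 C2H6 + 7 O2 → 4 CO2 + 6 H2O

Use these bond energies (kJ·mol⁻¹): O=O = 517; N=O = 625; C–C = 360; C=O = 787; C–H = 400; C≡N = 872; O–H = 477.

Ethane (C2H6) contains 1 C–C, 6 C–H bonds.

ΔH ≈ −2881 kJ

Bonds broken (reactants):
  C–C: 2 × 360 = 720
  C–H: 12 × 400 = 4800
  O=O: 7 × 517 = 3619
  Σ(broken) = 9139 kJ
Bonds formed (products):
  C=O: 8 × 787 = 6296
  O–H: 12 × 477 = 5724
  Σ(formed) = 12020 kJ
ΔH = Σ(broken) − Σ(formed) = 9139 − 12020 = −2881 kJ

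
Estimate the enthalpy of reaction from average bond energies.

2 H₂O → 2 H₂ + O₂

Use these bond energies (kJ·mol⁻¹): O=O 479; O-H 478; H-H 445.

Bonds broken (reactants):
  O-H: 4 × 478 = 1912
  Σ(broken) = 1912 kJ
Bonds formed (products):
  H-H: 2 × 445 = 890
  O=O: 1 × 479 = 479
  Σ(formed) = 1369 kJ
ΔH = Σ(broken) − Σ(formed) = 1912 − 1369 = +543 kJ

ΔH ≈ +543 kJ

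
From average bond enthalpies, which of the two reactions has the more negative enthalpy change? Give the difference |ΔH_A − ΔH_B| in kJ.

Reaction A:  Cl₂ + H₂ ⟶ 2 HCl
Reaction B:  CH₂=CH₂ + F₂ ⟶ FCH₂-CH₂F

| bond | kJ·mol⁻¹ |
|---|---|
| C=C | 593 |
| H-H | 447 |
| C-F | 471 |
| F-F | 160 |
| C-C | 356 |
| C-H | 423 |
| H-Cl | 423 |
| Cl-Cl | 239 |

Reaction B, by 385 kJ

Reaction A:
  Bonds broken (reactants):
    Cl-Cl: 1 × 239 = 239
    H-H: 1 × 447 = 447
    Σ(broken) = 686 kJ
  Bonds formed (products):
    H-Cl: 2 × 423 = 846
    Σ(formed) = 846 kJ
  ΔH_A = 686 − 846 = −160 kJ
Reaction B:
  Bonds broken (reactants):
    C-H: 4 × 423 = 1692
    C=C: 1 × 593 = 593
    F-F: 1 × 160 = 160
    Σ(broken) = 2445 kJ
  Bonds formed (products):
    C-C: 1 × 356 = 356
    C-F: 2 × 471 = 942
    C-H: 4 × 423 = 1692
    Σ(formed) = 2990 kJ
  ΔH_B = 2445 − 2990 = −545 kJ
ΔH_A − ΔH_B = +385 kJ, so reaction B has the more negative ΔH; |ΔH_A − ΔH_B| = 385 kJ.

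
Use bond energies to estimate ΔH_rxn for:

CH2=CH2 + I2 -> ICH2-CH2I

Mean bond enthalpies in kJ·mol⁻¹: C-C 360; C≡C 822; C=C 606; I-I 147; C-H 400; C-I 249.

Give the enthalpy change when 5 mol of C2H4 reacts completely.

Bonds broken (reactants):
  C-H: 4 × 400 = 1600
  C=C: 1 × 606 = 606
  I-I: 1 × 147 = 147
  Σ(broken) = 2353 kJ
Bonds formed (products):
  C-C: 1 × 360 = 360
  C-H: 4 × 400 = 1600
  C-I: 2 × 249 = 498
  Σ(formed) = 2458 kJ
ΔH = Σ(broken) − Σ(formed) = 2353 − 2458 = −105 kJ
For 5× the reaction as written: 5 × (−105) = −525 kJ

ΔH = −525 kJ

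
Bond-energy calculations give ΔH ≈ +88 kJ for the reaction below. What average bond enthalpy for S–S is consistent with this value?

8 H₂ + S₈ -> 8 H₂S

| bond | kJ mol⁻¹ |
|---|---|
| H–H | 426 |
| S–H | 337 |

Let D be the S–S bond energy.
Σ(broken) = 8×426 + 8×D = 3408 + 8D
Σ(formed) = 16×337 = 5392
ΔH = Σ(broken) − Σ(formed) = (3408 + 8D) − (5392) = −1984 + 8D
Setting this equal to +88 kJ gives 8D = 2072, so D = 259 kJ/mol.

D(S–S) ≈ 259 kJ/mol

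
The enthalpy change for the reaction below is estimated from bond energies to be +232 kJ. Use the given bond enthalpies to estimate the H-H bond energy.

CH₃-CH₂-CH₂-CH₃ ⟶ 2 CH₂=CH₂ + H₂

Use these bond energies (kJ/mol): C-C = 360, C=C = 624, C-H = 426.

Let D be the H-H bond energy.
Σ(broken) = 3×360 + 10×426 = 5340
Σ(formed) = 8×426 + 2×624 + 1×D = 4656 + D
ΔH = Σ(broken) − Σ(formed) = (5340) − (4656 + D) = +684 − D
Setting this equal to +232 kJ gives D = 452 kJ/mol.

D(H-H) ≈ 452 kJ/mol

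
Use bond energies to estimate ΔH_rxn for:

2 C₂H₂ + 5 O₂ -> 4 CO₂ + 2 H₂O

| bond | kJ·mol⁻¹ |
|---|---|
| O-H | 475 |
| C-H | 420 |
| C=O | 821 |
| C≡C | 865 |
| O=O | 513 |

ΔH ≈ −2493 kJ

Bonds broken (reactants):
  C≡C: 2 × 865 = 1730
  C-H: 4 × 420 = 1680
  O=O: 5 × 513 = 2565
  Σ(broken) = 5975 kJ
Bonds formed (products):
  C=O: 8 × 821 = 6568
  O-H: 4 × 475 = 1900
  Σ(formed) = 8468 kJ
ΔH = Σ(broken) − Σ(formed) = 5975 − 8468 = −2493 kJ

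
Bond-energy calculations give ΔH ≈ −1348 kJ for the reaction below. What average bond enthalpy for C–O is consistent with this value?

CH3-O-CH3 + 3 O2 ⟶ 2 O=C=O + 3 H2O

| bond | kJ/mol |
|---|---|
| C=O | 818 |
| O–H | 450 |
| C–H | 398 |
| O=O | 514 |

Let D be the C–O bond energy.
Σ(broken) = 6×398 + 2×D + 3×514 = 3930 + 2D
Σ(formed) = 4×818 + 6×450 = 5972
ΔH = Σ(broken) − Σ(formed) = (3930 + 2D) − (5972) = −2042 + 2D
Setting this equal to −1348 kJ gives 2D = 694, so D = 347 kJ/mol.

D(C–O) ≈ 347 kJ/mol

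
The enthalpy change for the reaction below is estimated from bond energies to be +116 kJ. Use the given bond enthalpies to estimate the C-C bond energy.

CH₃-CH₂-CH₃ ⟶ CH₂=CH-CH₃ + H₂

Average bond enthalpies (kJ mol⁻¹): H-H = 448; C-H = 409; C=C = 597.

Let D be the C-C bond energy.
Σ(broken) = 2×D + 8×409 = 3272 + 2D
Σ(formed) = 1×D + 6×409 + 1×597 + 1×448 = 3499 + D
ΔH = Σ(broken) − Σ(formed) = (3272 + 2D) − (3499 + D) = −227 + D
Setting this equal to +116 kJ gives D = 343 kJ/mol.

D(C-C) ≈ 343 kJ/mol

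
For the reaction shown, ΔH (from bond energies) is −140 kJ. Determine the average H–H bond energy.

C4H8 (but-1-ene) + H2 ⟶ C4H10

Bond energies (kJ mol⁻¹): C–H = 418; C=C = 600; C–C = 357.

Let D be the H–H bond energy.
Σ(broken) = 2×357 + 8×418 + 1×600 + 1×D = 4658 + D
Σ(formed) = 3×357 + 10×418 = 5251
ΔH = Σ(broken) − Σ(formed) = (4658 + D) − (5251) = −593 + D
Setting this equal to −140 kJ gives D = 453 kJ/mol.

D(H–H) ≈ 453 kJ/mol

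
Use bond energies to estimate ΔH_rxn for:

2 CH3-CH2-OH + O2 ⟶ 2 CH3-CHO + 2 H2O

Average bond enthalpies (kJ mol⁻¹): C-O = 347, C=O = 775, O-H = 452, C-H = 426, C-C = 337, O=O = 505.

Bonds broken (reactants):
  C-C: 2 × 337 = 674
  C-H: 10 × 426 = 4260
  C-O: 2 × 347 = 694
  O-H: 2 × 452 = 904
  O=O: 1 × 505 = 505
  Σ(broken) = 7037 kJ
Bonds formed (products):
  C-C: 2 × 337 = 674
  C-H: 8 × 426 = 3408
  C=O: 2 × 775 = 1550
  O-H: 4 × 452 = 1808
  Σ(formed) = 7440 kJ
ΔH = Σ(broken) − Σ(formed) = 7037 − 7440 = −403 kJ

ΔH ≈ −403 kJ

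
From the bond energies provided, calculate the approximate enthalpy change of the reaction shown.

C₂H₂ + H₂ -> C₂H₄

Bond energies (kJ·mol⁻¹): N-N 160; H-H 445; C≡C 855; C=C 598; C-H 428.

Bonds broken (reactants):
  C≡C: 1 × 855 = 855
  C-H: 2 × 428 = 856
  H-H: 1 × 445 = 445
  Σ(broken) = 2156 kJ
Bonds formed (products):
  C-H: 4 × 428 = 1712
  C=C: 1 × 598 = 598
  Σ(formed) = 2310 kJ
ΔH = Σ(broken) − Σ(formed) = 2156 − 2310 = −154 kJ

ΔH ≈ −154 kJ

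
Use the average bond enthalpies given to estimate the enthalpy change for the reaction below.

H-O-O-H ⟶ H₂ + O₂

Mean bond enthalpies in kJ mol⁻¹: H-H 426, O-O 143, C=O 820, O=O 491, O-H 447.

Bonds broken (reactants):
  O-H: 2 × 447 = 894
  O-O: 1 × 143 = 143
  Σ(broken) = 1037 kJ
Bonds formed (products):
  H-H: 1 × 426 = 426
  O=O: 1 × 491 = 491
  Σ(formed) = 917 kJ
ΔH = Σ(broken) − Σ(formed) = 1037 − 917 = +120 kJ

ΔH ≈ +120 kJ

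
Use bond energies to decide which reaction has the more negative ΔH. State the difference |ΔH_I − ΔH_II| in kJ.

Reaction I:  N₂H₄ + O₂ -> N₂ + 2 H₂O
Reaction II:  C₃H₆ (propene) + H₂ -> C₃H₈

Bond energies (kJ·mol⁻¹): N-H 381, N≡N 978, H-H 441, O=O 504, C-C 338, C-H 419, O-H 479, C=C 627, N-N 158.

Reaction I, by 600 kJ

Reaction I:
  Bonds broken (reactants):
    N-H: 4 × 381 = 1524
    N-N: 1 × 158 = 158
    O=O: 1 × 504 = 504
    Σ(broken) = 2186 kJ
  Bonds formed (products):
    N≡N: 1 × 978 = 978
    O-H: 4 × 479 = 1916
    Σ(formed) = 2894 kJ
  ΔH_I = 2186 − 2894 = −708 kJ
Reaction II:
  Bonds broken (reactants):
    C-C: 1 × 338 = 338
    C-H: 6 × 419 = 2514
    C=C: 1 × 627 = 627
    H-H: 1 × 441 = 441
    Σ(broken) = 3920 kJ
  Bonds formed (products):
    C-C: 2 × 338 = 676
    C-H: 8 × 419 = 3352
    Σ(formed) = 4028 kJ
  ΔH_II = 3920 − 4028 = −108 kJ
ΔH_I − ΔH_II = −600 kJ, so reaction I has the more negative ΔH; |ΔH_I − ΔH_II| = 600 kJ.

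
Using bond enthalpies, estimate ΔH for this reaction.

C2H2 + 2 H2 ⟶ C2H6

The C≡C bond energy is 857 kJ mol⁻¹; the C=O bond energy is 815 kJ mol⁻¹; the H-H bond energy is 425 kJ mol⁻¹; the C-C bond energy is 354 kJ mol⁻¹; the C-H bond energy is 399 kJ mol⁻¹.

Bonds broken (reactants):
  C≡C: 1 × 857 = 857
  C-H: 2 × 399 = 798
  H-H: 2 × 425 = 850
  Σ(broken) = 2505 kJ
Bonds formed (products):
  C-C: 1 × 354 = 354
  C-H: 6 × 399 = 2394
  Σ(formed) = 2748 kJ
ΔH = Σ(broken) − Σ(formed) = 2505 − 2748 = −243 kJ

ΔH ≈ −243 kJ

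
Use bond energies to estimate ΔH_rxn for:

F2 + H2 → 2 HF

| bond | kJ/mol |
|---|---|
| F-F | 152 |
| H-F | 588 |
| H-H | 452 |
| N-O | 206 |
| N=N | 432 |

ΔH ≈ −572 kJ

Bonds broken (reactants):
  F-F: 1 × 152 = 152
  H-H: 1 × 452 = 452
  Σ(broken) = 604 kJ
Bonds formed (products):
  H-F: 2 × 588 = 1176
  Σ(formed) = 1176 kJ
ΔH = Σ(broken) − Σ(formed) = 604 − 1176 = −572 kJ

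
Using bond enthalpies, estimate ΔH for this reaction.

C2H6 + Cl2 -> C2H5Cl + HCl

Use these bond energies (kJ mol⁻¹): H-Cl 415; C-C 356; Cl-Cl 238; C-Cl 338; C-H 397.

ΔH ≈ −118 kJ

Bonds broken (reactants):
  C-C: 1 × 356 = 356
  C-H: 6 × 397 = 2382
  Cl-Cl: 1 × 238 = 238
  Σ(broken) = 2976 kJ
Bonds formed (products):
  C-C: 1 × 356 = 356
  C-Cl: 1 × 338 = 338
  C-H: 5 × 397 = 1985
  H-Cl: 1 × 415 = 415
  Σ(formed) = 3094 kJ
ΔH = Σ(broken) − Σ(formed) = 2976 − 3094 = −118 kJ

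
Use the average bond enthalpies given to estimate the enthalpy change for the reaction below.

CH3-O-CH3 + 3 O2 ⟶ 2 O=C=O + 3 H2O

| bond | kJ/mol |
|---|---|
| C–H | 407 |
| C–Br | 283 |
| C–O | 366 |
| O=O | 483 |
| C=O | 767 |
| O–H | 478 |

Bonds broken (reactants):
  C–H: 6 × 407 = 2442
  C–O: 2 × 366 = 732
  O=O: 3 × 483 = 1449
  Σ(broken) = 4623 kJ
Bonds formed (products):
  C=O: 4 × 767 = 3068
  O–H: 6 × 478 = 2868
  Σ(formed) = 5936 kJ
ΔH = Σ(broken) − Σ(formed) = 4623 − 5936 = −1313 kJ

ΔH ≈ −1313 kJ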